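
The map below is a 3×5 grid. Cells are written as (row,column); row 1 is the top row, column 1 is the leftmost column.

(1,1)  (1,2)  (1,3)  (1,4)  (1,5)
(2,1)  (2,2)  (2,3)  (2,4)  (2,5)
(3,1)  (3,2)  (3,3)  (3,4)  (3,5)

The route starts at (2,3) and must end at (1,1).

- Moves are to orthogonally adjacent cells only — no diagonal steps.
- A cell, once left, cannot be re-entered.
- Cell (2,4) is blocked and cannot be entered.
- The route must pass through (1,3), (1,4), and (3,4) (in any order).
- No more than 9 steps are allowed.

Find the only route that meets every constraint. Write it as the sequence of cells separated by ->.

The budget equals the shortest possible length, so every move has to be on a shortest route through the required cells.
Route from (2,3): down to (3,3), 2× right (reaching (3,5)), 2× up (reaching (1,5)), 4× left (reaching (1,1)) — 9 moves in all.
Check: all required cells visited; 9 ≤ 9 moves.

(2,3) -> (3,3) -> (3,4) -> (3,5) -> (2,5) -> (1,5) -> (1,4) -> (1,3) -> (1,2) -> (1,1)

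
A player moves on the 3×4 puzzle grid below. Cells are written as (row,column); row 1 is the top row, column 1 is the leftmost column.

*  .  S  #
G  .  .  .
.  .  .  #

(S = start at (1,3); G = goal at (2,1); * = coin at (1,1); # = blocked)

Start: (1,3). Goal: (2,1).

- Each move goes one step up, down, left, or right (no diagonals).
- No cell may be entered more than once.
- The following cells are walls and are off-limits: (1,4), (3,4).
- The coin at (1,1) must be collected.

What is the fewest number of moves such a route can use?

3

Any route passes through (1,1) somewhere between (1,3) and (2,1). Summing Manhattan distances along the two legs ((1,3) → (1,1) → (2,1)) gives a lower bound of 2 + 1 = 3 moves.
A route of 3 moves achieves this: (1,3) → (1,2) → (1,1) → (2,1).
Since 3 matches the lower bound, it is optimal.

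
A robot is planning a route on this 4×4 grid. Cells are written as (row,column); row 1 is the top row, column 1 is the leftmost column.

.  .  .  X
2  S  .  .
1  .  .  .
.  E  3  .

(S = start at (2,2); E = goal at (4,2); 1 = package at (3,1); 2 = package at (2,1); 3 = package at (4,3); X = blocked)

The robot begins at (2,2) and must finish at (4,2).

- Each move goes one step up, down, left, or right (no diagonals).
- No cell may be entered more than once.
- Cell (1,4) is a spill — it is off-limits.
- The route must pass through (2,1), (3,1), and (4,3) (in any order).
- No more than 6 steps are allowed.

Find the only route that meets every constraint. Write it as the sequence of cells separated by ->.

The budget equals the shortest possible length, so every move has to be on a shortest route through the required cells.
Route from (2,2): left to (2,1), down to (3,1), 2× right (reaching (3,3)), down to (4,3), left to (4,2) — 6 moves in all.
Check: all required cells visited; 6 ≤ 6 moves.

(2,2) -> (2,1) -> (3,1) -> (3,2) -> (3,3) -> (4,3) -> (4,2)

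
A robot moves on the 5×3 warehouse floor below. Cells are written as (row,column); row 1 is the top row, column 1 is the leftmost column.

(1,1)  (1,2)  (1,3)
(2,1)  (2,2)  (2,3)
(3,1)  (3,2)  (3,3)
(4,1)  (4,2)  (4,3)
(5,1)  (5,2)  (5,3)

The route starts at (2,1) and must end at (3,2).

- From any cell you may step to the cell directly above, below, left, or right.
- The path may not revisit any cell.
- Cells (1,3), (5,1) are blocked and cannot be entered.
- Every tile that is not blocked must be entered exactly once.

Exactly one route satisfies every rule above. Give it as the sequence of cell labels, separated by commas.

Need to visit all 13 open cells exactly once, starting at (2,1) and ending at (3,2).
Cell (5,2) has only two open neighbours ((4,2) and (5,3)), so the path must pass straight through it: one of those is the cell it's entered from and the other is where it exits.
Route from (2,1): up 1 to (1,1), right 1 to (1,2), down 1 to (2,2), right 1 to (2,3), down 3 to (5,3), left 1 to (5,2), up 1 to (4,2), left 1 to (4,1), up 1 to (3,1), right 1 to (3,2) — 12 moves in all.
Check: all 13 open cells covered.

(2,1), (1,1), (1,2), (2,2), (2,3), (3,3), (4,3), (5,3), (5,2), (4,2), (4,1), (3,1), (3,2)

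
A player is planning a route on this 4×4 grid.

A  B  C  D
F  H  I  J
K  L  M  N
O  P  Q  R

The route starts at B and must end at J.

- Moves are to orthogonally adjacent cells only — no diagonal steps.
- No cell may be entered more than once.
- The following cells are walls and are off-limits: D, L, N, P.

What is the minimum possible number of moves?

3

The Manhattan distance from B to J is |1−2| + |2−4| = 3, so at least 3 moves are needed.
A route of 3 moves achieves this: B → H → I → J.
Since 3 matches the lower bound, it is optimal.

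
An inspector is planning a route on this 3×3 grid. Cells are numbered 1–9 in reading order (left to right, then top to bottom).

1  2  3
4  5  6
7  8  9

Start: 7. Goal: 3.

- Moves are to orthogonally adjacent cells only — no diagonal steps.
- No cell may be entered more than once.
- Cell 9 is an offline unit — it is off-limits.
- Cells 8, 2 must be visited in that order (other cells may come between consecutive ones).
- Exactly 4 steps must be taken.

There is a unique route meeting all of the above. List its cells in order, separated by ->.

The waypoints must appear in the order 8, 2, with no cell reused.
Route from 7: right to 8, 2× up (reaching 2), right to 3 — 4 moves in all.
Check: order respected (8 at step 1, 2 at step 3); 4 moves as required.

7 -> 8 -> 5 -> 2 -> 3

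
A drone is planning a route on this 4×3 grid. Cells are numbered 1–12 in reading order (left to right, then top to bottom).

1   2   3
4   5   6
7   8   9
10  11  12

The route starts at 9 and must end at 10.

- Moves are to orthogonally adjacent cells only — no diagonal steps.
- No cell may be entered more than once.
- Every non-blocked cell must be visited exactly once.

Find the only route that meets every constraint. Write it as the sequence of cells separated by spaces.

9 12 11 8 5 6 3 2 1 4 7 10

Need to visit all 12 open cells exactly once, starting at 9 and ending at 10.
Cell 12 has only two open neighbours (9 and 11), so the path must pass straight through it: one of those is the cell it's entered from and the other is where it exits.
Route from 9: down 1 to 12, left 1 to 11, up 2 to 5, right 1 to 6, up 1 to 3, left 2 to 1, down 3 to 10 — 11 moves in all.
Check: all 12 open cells covered.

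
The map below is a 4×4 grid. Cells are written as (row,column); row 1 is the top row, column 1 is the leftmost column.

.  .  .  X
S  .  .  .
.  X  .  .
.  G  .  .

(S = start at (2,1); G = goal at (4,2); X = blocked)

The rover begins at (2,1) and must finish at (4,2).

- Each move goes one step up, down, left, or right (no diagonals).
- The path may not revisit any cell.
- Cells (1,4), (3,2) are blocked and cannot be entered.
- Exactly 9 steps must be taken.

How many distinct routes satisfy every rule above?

Need simple routes of exactly 9 moves from (2,1) to (4,2) (Manhattan distance 3, so 3 moves are spent on a detour and 3 undoing it).
Branch systematically from the start, pruning whenever the remaining move budget drops below the Manhattan distance to (4,2) or differs from it in parity. Grouping the completions by first move — via (1,1): 6; via (2,2): 3 (no valid completion starts via (3,1)) — and summing: 6 + 3 = 9.
That gives 9 routes.

9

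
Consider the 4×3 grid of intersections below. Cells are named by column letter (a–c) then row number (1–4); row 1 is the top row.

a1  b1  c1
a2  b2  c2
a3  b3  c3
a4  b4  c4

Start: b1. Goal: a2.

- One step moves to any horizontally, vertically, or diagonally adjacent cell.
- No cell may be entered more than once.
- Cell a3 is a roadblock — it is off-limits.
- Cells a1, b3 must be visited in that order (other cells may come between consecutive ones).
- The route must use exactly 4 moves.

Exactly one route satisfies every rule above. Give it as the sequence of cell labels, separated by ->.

The waypoints must appear in the order a1, b3, with no cell reused.
Route from b1: left to a1, down-right to b2, down to b3, up-left to a2 — 4 moves in all.
Check: order respected (a1 at step 1, b3 at step 3); 4 moves as required.

b1 -> a1 -> b2 -> b3 -> a2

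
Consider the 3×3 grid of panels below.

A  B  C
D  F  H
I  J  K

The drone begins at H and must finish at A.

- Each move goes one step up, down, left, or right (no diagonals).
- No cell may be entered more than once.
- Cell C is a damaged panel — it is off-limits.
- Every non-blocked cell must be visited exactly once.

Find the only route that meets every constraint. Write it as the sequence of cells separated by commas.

H, K, J, I, D, F, B, A

Need to visit all 8 open cells exactly once, starting at H and ending at A.
Cell B has only two open neighbours (F and A), so the path must pass straight through it: one of those is the cell it's entered from and the other is where it exits.
Route from H: down 1 to K, left 2 to I, up 1 to D, right 1 to F, up 1 to B, left 1 to A — 7 moves in all.
Check: all 8 open cells covered.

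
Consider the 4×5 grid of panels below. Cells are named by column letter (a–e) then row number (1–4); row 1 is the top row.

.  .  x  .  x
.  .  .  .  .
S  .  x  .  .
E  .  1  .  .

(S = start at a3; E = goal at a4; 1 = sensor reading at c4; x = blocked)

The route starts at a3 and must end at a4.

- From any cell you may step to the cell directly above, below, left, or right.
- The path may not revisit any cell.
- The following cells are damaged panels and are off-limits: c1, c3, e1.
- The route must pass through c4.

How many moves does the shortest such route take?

Any route passes through c4 somewhere between a3 and a4. Summing Manhattan distances along the two legs (a3 → c4 → a4) gives a lower bound of 3 + 2 = 5 moves.
The shortest route satisfying every rule uses 9 moves: a3 → a2 → b2 → c2 → d2 → d3 → d4 → c4 → b4 → a4.
The no-revisit rule (legs can't share cells) pushes the minimum above the 5-move bound; an exhaustive check rules out every length from 5 to 8 (on a 4-connected grid the length of any start-to-goal walk has the same parity as the Manhattan bound, so only lengths 5, 7, 9, … need checking), leaving 9 as the minimum.

9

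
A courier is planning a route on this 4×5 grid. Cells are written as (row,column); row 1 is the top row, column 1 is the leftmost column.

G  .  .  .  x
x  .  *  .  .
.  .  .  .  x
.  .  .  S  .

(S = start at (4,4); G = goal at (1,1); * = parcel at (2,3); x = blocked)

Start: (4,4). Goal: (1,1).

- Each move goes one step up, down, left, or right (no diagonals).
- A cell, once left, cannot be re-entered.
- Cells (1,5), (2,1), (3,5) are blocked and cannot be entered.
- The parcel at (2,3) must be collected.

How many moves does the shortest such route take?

Any route passes through (2,3) somewhere between (4,4) and (1,1). Summing Manhattan distances along the two legs ((4,4) → (2,3) → (1,1)) gives a lower bound of 3 + 3 = 6 moves.
A route of 6 moves achieves this: (4,4) → (3,4) → (2,4) → (2,3) → (1,3) → (1,2) → (1,1).
Since 6 matches the lower bound, it is optimal.

6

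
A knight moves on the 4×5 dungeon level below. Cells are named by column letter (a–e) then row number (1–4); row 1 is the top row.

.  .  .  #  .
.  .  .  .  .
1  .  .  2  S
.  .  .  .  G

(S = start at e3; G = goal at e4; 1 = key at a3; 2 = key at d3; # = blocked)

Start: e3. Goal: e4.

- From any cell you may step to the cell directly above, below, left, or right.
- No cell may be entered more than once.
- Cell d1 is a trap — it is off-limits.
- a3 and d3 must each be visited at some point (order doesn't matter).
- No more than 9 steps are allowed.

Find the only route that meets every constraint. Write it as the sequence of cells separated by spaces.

e3 d3 c3 b3 a3 a4 b4 c4 d4 e4

Any route must reach a3 and d3 and still end at e4 within 9 moves, so the order of the required stops is forced.
Route from e3: 4× left (reaching a3), down to a4, 4× right (reaching e4) — 9 moves in all.
Check: all required cells visited; 9 ≤ 9 moves.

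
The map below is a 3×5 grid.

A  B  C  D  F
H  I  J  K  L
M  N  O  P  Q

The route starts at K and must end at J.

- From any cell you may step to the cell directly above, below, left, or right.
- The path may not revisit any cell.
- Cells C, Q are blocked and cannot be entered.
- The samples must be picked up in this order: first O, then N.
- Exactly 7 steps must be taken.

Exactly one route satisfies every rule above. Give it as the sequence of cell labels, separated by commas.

K, P, O, N, M, H, I, J

The waypoints must appear in the order O, N, with no cell reused.
Route from K: down 1 to P, left 3 to M, up 1 to H, right 2 to J — 7 moves in all.
Check: order respected (O at step 2, N at step 3); 7 moves as required.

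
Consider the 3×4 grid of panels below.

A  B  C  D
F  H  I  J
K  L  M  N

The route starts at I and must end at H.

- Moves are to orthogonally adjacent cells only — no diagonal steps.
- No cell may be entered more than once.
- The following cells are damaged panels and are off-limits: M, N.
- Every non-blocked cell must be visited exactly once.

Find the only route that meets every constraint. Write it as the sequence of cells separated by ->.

I -> J -> D -> C -> B -> A -> F -> K -> L -> H

Need to visit all 10 open cells exactly once, starting at I and ending at H.
Cell J has only two open neighbours (D and I), so the path must pass straight through it: one of those is the cell it's entered from and the other is where it exits.
Route from I: right 1 to J, up 1 to D, left 3 to A, down 2 to K, right 1 to L, up 1 to H — 9 moves in all.
Check: all 10 open cells covered.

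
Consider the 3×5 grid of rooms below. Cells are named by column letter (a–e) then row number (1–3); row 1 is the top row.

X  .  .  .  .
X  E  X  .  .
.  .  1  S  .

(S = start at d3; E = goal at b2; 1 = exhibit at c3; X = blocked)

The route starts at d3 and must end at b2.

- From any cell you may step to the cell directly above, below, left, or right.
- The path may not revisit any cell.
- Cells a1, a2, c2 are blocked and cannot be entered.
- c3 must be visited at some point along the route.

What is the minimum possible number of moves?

3

Any route passes through c3 somewhere between d3 and b2. Summing Manhattan distances along the two legs (d3 → c3 → b2) gives a lower bound of 1 + 2 = 3 moves.
A route of 3 moves achieves this: d3 → c3 → b3 → b2.
Since 3 matches the lower bound, it is optimal.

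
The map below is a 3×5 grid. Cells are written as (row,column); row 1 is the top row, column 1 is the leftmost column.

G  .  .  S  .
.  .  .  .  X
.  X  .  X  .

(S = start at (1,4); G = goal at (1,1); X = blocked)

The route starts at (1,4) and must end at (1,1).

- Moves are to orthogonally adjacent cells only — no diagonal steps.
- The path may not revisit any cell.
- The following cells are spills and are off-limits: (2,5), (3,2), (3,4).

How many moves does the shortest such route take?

3

The Manhattan distance from (1,4) to (1,1) is |1−1| + |4−1| = 3, so at least 3 moves are needed.
A route of 3 moves achieves this: (1,4) → (1,3) → (1,2) → (1,1).
Since 3 matches the lower bound, it is optimal.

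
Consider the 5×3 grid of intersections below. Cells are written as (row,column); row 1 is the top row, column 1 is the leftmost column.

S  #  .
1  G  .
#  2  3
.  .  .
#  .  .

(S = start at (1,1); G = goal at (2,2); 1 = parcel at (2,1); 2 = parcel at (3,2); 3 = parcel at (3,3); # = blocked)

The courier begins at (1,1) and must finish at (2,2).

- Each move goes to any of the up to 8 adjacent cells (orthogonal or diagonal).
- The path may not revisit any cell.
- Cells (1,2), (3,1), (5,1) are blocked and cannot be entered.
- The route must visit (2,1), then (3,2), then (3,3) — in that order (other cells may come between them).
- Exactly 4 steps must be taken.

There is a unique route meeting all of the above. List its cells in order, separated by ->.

(1,1) -> (2,1) -> (3,2) -> (3,3) -> (2,2)

The waypoints must appear in the order (2,1), (3,2), (3,3), with no cell reused.
Route from (1,1): down to (2,1), down-right to (3,2), right to (3,3), up-left to (2,2) — 4 moves in all.
Check: order respected (1 at step 1, 2 at step 2, 3 at step 3); 4 moves as required.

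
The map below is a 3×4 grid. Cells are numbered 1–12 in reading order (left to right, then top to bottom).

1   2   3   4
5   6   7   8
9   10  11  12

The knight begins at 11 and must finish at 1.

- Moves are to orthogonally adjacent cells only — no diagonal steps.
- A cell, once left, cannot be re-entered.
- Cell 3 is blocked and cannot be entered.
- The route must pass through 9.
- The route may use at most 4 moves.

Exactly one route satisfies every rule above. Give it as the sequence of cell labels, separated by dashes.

11 - 10 - 9 - 5 - 1

Any route must reach 9 and still end at 1 within 4 moves, so the order of the required stops is forced.
Route from 11: 2× left (reaching 9), 2× up (reaching 1) — 4 moves in all.
Check: all required cells visited; 4 ≤ 4 moves.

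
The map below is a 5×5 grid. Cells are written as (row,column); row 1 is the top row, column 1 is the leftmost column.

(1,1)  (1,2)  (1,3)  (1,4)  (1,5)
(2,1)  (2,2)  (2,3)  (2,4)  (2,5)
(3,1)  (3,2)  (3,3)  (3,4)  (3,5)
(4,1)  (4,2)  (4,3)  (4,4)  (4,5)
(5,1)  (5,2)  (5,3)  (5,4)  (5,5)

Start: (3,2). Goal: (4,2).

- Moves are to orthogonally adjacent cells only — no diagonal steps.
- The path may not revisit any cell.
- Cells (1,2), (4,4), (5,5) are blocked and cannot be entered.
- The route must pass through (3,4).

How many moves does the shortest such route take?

Any route passes through (3,4) somewhere between (3,2) and (4,2). Summing Manhattan distances along the two legs ((3,2) → (3,4) → (4,2)) gives a lower bound of 2 + 3 = 5 moves.
The shortest route satisfying every rule uses 7 moves: (3,2) → (2,2) → (2,3) → (2,4) → (3,4) → (3,3) → (4,3) → (4,2).
The no-revisit rule (legs can't share cells) pushes the minimum above the 5-move bound; an exhaustive check rules out every length from 5 to 6, leaving 7 as the minimum.

7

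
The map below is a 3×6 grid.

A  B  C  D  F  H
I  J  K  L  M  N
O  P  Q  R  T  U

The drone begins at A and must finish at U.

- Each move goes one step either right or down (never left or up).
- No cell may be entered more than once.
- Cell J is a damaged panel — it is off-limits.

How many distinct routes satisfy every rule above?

11

A right/down-only route from A to U makes exactly 2 down-moves and 5 right-moves in some order.
With no other constraints that would be C(7,2) = 21 routes.
Subtract routes through each blocked cell (inclusion–exclusion for overlaps): − through J: 10 → 11.
That gives 11 routes.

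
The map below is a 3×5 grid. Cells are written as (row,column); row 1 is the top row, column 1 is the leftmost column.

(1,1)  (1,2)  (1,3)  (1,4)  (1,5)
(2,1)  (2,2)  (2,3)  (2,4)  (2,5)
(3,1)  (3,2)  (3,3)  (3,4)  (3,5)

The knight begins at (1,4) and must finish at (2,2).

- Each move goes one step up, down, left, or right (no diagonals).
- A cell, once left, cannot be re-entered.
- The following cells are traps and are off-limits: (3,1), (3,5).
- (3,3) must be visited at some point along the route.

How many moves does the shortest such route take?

Any route passes through (3,3) somewhere between (1,4) and (2,2). Summing Manhattan distances along the two legs ((1,4) → (3,3) → (2,2)) gives a lower bound of 3 + 2 = 5 moves.
A route of 5 moves achieves this: (1,4) → (2,4) → (3,4) → (3,3) → (2,3) → (2,2).
Since 5 matches the lower bound, it is optimal.

5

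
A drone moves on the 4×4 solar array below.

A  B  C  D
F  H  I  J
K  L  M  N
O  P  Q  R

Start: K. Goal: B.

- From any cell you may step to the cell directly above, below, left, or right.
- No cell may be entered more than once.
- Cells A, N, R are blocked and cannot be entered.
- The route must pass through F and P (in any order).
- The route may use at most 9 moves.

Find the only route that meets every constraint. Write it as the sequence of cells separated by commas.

Any route must reach F and P and still end at B within 9 moves, so the order of the required stops is forced.
Route from K: up 1 to F, right 1 to H, down 2 to P, right 1 to Q, up 3 to C, left 1 to B — 9 moves in all.
Check: all required cells visited; 9 ≤ 9 moves.

K, F, H, L, P, Q, M, I, C, B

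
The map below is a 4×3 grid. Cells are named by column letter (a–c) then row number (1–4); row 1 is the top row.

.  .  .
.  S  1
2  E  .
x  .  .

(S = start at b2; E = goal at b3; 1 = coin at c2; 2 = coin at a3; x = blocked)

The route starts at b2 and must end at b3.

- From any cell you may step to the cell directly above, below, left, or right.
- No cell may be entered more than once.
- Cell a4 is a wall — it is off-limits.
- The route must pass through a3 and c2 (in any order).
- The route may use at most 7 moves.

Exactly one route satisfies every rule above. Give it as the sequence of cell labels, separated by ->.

The budget equals the shortest possible length, so every move has to be on a shortest route through the required cells.
Route from b2: right 1 to c2, up 1 to c1, left 2 to a1, down 2 to a3, right 1 to b3 — 7 moves in all.
Check: all required cells visited; 7 ≤ 7 moves.

b2 -> c2 -> c1 -> b1 -> a1 -> a2 -> a3 -> b3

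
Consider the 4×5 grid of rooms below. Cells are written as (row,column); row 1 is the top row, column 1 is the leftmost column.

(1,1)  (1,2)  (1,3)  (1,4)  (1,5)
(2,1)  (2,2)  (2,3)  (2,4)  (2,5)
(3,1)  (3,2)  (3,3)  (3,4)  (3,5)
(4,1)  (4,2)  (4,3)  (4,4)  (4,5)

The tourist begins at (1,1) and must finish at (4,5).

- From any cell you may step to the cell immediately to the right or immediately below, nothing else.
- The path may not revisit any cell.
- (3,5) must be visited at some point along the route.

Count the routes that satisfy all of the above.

A right/down-only route from (1,1) to (4,5) makes exactly 3 down-moves and 4 right-moves in some order.
With no other constraints that would be C(7,3) = 35 routes.
Split at (3,5) and multiply the segment counts: (1,1)→(3,5): 15; (3,5)→(4,5): 1; product = 15.
That gives 15 routes.

15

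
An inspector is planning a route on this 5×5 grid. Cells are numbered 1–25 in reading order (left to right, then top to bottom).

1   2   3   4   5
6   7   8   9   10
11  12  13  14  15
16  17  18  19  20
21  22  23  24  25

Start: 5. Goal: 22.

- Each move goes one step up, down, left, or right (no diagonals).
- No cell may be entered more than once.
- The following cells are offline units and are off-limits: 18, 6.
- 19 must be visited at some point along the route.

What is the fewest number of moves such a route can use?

Any route passes through 19 somewhere between 5 and 22. Summing Manhattan distances along the two legs (5 → 19 → 22) gives a lower bound of 4 + 3 = 7 moves.
A route of 7 moves achieves this: 5 → 10 → 15 → 20 → 19 → 24 → 23 → 22.
Since 7 matches the lower bound, it is optimal.

7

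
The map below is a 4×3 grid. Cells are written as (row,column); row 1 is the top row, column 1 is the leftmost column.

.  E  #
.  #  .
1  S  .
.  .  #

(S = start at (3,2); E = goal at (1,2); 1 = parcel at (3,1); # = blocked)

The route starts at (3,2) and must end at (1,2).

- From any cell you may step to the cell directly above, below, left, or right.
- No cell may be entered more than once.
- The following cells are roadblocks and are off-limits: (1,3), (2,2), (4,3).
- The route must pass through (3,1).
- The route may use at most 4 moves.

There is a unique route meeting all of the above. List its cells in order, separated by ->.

(3,2) -> (3,1) -> (2,1) -> (1,1) -> (1,2)

Any route must reach (3,1) and still end at (1,2) within 4 moves, so the order of the required stops is forced.
Route from (3,2): left 1 to (3,1), up 2 to (1,1), right 1 to (1,2) — 4 moves in all.
Check: all required cells visited; 4 ≤ 4 moves.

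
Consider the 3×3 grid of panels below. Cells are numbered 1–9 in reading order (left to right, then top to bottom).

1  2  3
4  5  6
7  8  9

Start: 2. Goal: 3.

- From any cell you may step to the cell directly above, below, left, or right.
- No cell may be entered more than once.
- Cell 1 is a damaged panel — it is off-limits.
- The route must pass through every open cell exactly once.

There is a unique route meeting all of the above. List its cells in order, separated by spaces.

2 5 4 7 8 9 6 3

Need to visit all 8 open cells exactly once, starting at 2 and ending at 3.
Cell 9 has only two open neighbours (6 and 8), so the path must pass straight through it: one of those is the cell it's entered from and the other is where it exits.
Route from 2: down to 5, left to 4, down to 7, 2× right (reaching 9), 2× up (reaching 3) — 7 moves in all.
Check: all 8 open cells covered.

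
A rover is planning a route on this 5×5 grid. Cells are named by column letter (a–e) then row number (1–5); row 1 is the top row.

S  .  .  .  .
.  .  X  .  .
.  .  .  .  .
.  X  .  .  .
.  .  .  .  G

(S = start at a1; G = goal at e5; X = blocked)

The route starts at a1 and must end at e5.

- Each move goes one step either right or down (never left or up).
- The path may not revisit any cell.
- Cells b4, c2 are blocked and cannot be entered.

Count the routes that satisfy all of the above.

A right/down-only route from a1 to e5 makes exactly 4 down-moves and 4 right-moves in some order.
With no other constraints that would be C(8,4) = 70 routes.
Subtract routes through each blocked cell (inclusion–exclusion for overlaps): − through c2: 30 − through b4: 16 → 24.
That gives 24 routes.

24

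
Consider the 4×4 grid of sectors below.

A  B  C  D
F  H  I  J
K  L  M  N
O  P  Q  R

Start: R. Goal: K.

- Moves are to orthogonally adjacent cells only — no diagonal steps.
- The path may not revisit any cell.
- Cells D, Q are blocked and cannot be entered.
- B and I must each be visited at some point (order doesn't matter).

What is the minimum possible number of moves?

Any route passes through B and I in some order between R and K. Summing Manhattan distances along each leg and taking the cheapest ordering (R → I → B → K) gives a lower bound of 3 + 2 + 3 = 8 moves.
A route of 8 moves achieves this: R → N → J → I → C → B → H → L → K.
Since 8 matches the lower bound, it is optimal.

8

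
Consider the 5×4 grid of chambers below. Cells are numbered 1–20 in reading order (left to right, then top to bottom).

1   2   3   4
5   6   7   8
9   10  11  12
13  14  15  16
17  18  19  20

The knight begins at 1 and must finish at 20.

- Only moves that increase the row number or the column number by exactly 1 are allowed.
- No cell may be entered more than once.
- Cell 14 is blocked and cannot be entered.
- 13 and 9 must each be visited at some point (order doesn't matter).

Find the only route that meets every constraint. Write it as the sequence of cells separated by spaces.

1 5 9 13 17 18 19 20

Moves only go right or down, so the column and row indices never decrease.
Route from 1: 4× down (reaching 17), 3× right (reaching 20) — 7 moves in all.
Check: all required cells visited.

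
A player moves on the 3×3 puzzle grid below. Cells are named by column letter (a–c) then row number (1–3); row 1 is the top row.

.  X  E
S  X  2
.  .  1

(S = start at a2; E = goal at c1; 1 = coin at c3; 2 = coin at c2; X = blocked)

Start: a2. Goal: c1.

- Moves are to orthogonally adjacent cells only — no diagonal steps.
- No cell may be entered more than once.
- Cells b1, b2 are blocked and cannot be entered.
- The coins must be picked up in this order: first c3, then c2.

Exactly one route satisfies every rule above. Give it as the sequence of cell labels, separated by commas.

a2, a3, b3, c3, c2, c1

The waypoints must appear in the order c3, c2, with no cell reused.
Route from a2: down to a3, 2× right (reaching c3), 2× up (reaching c1) — 5 moves in all.
Check: order respected (1 at step 3, 2 at step 4).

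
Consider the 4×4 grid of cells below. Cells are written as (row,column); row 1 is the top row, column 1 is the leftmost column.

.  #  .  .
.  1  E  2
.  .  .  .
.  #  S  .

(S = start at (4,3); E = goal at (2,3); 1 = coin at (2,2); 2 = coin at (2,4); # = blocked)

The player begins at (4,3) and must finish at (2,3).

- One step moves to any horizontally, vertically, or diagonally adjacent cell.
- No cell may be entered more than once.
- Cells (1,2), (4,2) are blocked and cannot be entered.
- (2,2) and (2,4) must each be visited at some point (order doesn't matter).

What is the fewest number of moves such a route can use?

5

Any route passes through (2,2) and (2,4) in some order between (4,3) and (2,3). Summing Chebyshev distances along each leg and taking the cheapest ordering ((4,3) → (2,2) → (2,4) → (2,3)) gives a lower bound of 2 + 2 + 1 = 5 moves.
A route of 5 moves achieves this: (4,3) → (3,2) → (2,2) → (1,3) → (2,4) → (2,3).
Since 5 matches the lower bound, it is optimal.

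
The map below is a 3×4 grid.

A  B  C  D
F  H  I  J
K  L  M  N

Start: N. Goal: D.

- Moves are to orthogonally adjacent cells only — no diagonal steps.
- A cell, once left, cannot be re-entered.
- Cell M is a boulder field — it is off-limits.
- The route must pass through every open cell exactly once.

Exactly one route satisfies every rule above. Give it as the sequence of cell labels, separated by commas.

N, J, I, H, L, K, F, A, B, C, D

Need to visit all 11 open cells exactly once, starting at N and ending at D.
Cell L has only two open neighbours (H and K), so the path must pass straight through it: one of those is the cell it's entered from and the other is where it exits.
Route from N: up to J, 2× left (reaching H), down to L, left to K, 2× up (reaching A), 3× right (reaching D) — 10 moves in all.
Check: all 11 open cells covered.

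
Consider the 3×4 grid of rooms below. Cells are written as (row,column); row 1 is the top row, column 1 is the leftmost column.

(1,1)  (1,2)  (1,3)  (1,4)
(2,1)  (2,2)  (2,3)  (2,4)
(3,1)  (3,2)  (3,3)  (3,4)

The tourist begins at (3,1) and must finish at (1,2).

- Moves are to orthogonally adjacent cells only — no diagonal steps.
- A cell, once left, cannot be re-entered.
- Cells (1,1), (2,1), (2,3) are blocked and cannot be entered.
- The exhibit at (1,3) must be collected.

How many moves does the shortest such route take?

Any route passes through (1,3) somewhere between (3,1) and (1,2). Summing Manhattan distances along the two legs ((3,1) → (1,3) → (1,2)) gives a lower bound of 4 + 1 = 5 moves.
The shortest route satisfying every rule uses 7 moves: (3,1) → (3,2) → (3,3) → (3,4) → (2,4) → (1,4) → (1,3) → (1,2).
The bound of 5 isn't tight here; checking systematically, no route of length 5 through 6 satisfies every constraint, so 7 is the minimum.

7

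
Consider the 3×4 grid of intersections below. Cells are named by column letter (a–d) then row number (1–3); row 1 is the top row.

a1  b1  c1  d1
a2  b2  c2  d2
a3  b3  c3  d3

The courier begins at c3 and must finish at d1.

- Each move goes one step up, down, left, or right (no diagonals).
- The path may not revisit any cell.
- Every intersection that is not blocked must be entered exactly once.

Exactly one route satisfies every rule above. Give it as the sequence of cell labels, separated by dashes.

c3 - d3 - d2 - c2 - b2 - b3 - a3 - a2 - a1 - b1 - c1 - d1

Need to visit all 12 open cells exactly once, starting at c3 and ending at d1.
Cell a1 has only two open neighbours (a2 and b1), so the path must pass straight through it: one of those is the cell it's entered from and the other is where it exits.
Route from c3: right 1 to d3, up 1 to d2, left 2 to b2, down 1 to b3, left 1 to a3, up 2 to a1, right 3 to d1 — 11 moves in all.
Check: all 12 open cells covered.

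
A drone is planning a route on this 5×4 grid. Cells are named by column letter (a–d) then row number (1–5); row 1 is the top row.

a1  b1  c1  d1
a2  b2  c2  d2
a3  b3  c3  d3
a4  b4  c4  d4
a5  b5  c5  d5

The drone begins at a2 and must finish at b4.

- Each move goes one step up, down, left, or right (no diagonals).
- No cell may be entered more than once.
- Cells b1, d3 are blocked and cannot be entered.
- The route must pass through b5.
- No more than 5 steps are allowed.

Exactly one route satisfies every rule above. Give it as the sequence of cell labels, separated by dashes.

a2 - a3 - a4 - a5 - b5 - b4

The budget equals the shortest possible length, so every move has to be on a shortest route through the required cells.
Route from a2: down 3 to a5, right 1 to b5, up 1 to b4 — 5 moves in all.
Check: all required cells visited; 5 ≤ 5 moves.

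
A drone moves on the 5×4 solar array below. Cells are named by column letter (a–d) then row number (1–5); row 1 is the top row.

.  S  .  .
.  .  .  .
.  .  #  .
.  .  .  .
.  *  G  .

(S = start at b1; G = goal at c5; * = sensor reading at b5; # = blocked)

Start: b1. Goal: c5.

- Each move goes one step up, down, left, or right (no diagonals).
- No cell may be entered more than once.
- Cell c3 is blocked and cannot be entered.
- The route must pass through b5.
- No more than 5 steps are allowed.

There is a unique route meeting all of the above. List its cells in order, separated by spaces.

Any route must reach b5 and still end at c5 within 5 moves, so the order of the required stops is forced.
Route from b1: 4× down (reaching b5), right to c5 — 5 moves in all.
Check: all required cells visited; 5 ≤ 5 moves.

b1 b2 b3 b4 b5 c5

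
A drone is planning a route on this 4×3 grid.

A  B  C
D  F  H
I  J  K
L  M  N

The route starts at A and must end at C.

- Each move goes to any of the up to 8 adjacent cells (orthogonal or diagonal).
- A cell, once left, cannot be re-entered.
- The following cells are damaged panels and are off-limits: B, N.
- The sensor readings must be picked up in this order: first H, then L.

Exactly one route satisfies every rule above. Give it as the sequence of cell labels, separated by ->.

The waypoints must appear in the order H, L, with no cell reused.
Route from A: down 1 to D, down-right 1 to J, up-right 1 to H, down 1 to K, down-left 1 to M, left 1 to L, up 1 to I, up-right 2 to C — 9 moves in all.
Check: order respected (H at step 3, L at step 6).

A -> D -> J -> H -> K -> M -> L -> I -> F -> C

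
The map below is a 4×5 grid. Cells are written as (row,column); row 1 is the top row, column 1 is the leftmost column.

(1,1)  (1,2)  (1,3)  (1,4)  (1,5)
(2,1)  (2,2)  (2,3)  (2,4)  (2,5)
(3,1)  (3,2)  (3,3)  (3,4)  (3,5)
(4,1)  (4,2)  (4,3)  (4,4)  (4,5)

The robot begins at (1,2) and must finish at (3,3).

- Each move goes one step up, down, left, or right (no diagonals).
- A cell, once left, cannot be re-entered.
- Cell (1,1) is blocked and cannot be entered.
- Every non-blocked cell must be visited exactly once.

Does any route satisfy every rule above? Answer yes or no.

Colour the cells like a checkerboard: each orthogonal step flips colour, so a Hamiltonian route alternates colours. Here there are 9 cells of one colour and 10 of the other, with start on the opposite colour to the goal — the counts and endpoints can't be arranged into an alternating sequence of length 19, so no Hamiltonian route exists.

no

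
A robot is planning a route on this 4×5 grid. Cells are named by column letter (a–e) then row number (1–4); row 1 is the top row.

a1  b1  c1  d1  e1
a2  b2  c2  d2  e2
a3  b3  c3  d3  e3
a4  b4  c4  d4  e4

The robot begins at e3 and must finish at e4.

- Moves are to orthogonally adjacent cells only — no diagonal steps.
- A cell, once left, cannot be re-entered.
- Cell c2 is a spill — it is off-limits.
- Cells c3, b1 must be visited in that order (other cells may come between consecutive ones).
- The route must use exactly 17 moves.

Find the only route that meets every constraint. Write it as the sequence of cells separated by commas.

The waypoints must appear in the order c3, b1, with no cell reused.
Route from e3: 2× up (reaching e1), left to d1, 2× down (reaching d3), 2× left (reaching b3), 2× up (reaching b1), left to a1, 3× down (reaching a4), 4× right (reaching e4) — 17 moves in all.
Check: order respected (c3 at step 6, b1 at step 9); 17 moves as required.

e3, e2, e1, d1, d2, d3, c3, b3, b2, b1, a1, a2, a3, a4, b4, c4, d4, e4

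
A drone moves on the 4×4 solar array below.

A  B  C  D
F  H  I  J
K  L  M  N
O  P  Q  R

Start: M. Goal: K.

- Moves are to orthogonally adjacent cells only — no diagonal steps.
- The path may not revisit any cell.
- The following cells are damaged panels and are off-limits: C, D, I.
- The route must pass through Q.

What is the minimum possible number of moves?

4

Any route passes through Q somewhere between M and K. Summing Manhattan distances along the two legs (M → Q → K) gives a lower bound of 1 + 3 = 4 moves.
A route of 4 moves achieves this: M → Q → P → L → K.
Since 4 matches the lower bound, it is optimal.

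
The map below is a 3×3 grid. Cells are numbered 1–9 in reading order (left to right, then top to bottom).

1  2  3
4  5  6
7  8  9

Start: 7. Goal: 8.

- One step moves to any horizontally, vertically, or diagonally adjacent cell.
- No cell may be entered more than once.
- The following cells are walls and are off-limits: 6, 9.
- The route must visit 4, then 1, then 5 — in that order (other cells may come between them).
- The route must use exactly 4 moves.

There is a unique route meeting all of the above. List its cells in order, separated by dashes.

7 - 4 - 1 - 5 - 8

The waypoints must appear in the order 4, 1, 5, with no cell reused.
Route from 7: up 2 to 1, down-right 1 to 5, down 1 to 8 — 4 moves in all.
Check: order respected (4 at step 1, 1 at step 2, 5 at step 3); 4 moves as required.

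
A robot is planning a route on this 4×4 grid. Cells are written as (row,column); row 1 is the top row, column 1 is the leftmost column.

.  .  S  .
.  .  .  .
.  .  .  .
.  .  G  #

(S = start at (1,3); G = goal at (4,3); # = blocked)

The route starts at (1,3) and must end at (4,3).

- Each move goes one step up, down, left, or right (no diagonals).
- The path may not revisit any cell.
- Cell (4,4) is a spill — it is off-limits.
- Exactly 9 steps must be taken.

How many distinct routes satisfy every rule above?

Need simple routes of exactly 9 moves from (1,3) to (4,3) (Manhattan distance 3, so 3 moves are spent on a detour and 3 undoing it).
Branch systematically from the start, pruning whenever the remaining move budget drops below the Manhattan distance to (4,3) or differs from it in parity. Grouping the completions by first move — via (2,3): 6; via (1,2): 8; via (1,4): 7 — and summing: 6 + 8 + 7 = 21.
That gives 21 routes.

21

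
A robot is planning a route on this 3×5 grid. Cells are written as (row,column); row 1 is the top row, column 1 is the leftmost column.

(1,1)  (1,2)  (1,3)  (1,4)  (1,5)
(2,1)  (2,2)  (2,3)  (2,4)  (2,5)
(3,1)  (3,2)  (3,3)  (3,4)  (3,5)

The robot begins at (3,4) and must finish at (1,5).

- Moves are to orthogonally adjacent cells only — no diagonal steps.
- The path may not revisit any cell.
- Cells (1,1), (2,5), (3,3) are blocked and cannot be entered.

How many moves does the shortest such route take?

3

The Manhattan distance from (3,4) to (1,5) is |3−1| + |4−5| = 3, so at least 3 moves are needed.
A route of 3 moves achieves this: (3,4) → (2,4) → (1,4) → (1,5).
Since 3 matches the lower bound, it is optimal.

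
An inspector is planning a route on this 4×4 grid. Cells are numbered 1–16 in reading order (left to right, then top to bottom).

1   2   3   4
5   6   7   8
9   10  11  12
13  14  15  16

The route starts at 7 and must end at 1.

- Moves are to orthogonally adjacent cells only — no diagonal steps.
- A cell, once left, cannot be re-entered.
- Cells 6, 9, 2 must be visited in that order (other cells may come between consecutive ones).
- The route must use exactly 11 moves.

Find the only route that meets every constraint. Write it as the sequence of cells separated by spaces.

7 6 5 9 10 11 12 8 4 3 2 1

The waypoints must appear in the order 6, 9, 2, with no cell reused.
Route from 7: left 2 to 5, down 1 to 9, right 3 to 12, up 2 to 4, left 3 to 1 — 11 moves in all.
Check: order respected (6 at step 1, 9 at step 3, 2 at step 10); 11 moves as required.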